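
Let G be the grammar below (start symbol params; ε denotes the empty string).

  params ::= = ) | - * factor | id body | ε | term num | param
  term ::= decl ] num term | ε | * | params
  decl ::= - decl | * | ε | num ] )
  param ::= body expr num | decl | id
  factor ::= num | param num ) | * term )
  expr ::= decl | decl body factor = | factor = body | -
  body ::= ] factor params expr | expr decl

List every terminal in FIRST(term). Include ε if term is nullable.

{ *, -, =, ], id, num, ε }

From term ::= decl ] num term: decl nullable, take FIRST(decl) ∪ {]} = { *, -, ], num }.
term ::= ε contributes ε.
term ::= * contributes {*}.
From term ::= params: add FIRST(params) = { *, -, =, ], id, num, ε } (including ε since params is nullable).
Union: FIRST(term) = { *, -, =, ], id, num, ε }.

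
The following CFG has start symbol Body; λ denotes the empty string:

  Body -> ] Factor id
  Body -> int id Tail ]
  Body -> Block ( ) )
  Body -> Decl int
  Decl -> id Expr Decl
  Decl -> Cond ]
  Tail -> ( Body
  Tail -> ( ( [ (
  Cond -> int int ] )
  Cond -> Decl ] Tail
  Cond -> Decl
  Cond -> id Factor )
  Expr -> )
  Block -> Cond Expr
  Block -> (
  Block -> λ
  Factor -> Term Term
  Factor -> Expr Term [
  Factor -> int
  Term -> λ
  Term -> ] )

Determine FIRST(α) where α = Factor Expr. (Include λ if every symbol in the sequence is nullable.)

Add FIRST(Factor)\{λ} = { ), ], int }; Factor is nullable, continue.
Add FIRST(Expr) = { ) }; Expr is not nullable, stop.

{ ), ], int }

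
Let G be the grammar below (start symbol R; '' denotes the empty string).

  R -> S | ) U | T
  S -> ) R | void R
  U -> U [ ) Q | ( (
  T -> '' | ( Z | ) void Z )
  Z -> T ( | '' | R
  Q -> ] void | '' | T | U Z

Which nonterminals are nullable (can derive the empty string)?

Directly nullable (have an ''-production): T, Z, Q.
R -> T with every symbol nullable, so R is nullable.
No other nonterminal has a production whose RHS symbols are all nullable.

{ Q, R, T, Z }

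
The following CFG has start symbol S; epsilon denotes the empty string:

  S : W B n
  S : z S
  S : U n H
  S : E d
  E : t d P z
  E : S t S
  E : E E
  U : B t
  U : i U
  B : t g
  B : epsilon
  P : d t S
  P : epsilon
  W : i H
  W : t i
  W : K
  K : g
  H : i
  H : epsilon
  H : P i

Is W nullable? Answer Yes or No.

Nullable nonterminals: B, H, P.
No production of W has an RHS whose symbols are all nullable, so W is not nullable.

No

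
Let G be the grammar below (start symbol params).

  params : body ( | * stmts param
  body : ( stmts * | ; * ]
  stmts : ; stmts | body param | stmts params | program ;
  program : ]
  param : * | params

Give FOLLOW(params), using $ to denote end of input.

{ $, (, *, ; }

params is the start symbol, so $ ∈ FOLLOW(params).
In stmts : stmts params: params is at the end, add FOLLOW(stmts) = { (, *, ; }.
In param : params: params is at the end, add FOLLOW(param) = { $, (, *, ; }.
Union: FOLLOW(params) = { $, (, *, ; }.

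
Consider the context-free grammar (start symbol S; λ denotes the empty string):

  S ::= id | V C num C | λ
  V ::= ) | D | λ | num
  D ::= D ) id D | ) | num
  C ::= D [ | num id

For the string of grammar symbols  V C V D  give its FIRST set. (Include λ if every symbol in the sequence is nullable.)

Add FIRST(V)\{λ} = { ), num }; V is nullable, continue.
Add FIRST(C) = { ), num }; C is not nullable, stop.

{ ), num }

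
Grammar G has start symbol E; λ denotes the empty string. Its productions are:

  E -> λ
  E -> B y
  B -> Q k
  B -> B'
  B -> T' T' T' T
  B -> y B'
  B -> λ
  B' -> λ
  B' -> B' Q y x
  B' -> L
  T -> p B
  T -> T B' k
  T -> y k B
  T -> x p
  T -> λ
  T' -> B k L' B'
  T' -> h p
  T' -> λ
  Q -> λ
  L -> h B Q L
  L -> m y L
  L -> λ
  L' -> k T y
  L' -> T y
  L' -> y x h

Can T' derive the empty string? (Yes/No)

Yes

T' has an λ-production, so T' ⇒ λ.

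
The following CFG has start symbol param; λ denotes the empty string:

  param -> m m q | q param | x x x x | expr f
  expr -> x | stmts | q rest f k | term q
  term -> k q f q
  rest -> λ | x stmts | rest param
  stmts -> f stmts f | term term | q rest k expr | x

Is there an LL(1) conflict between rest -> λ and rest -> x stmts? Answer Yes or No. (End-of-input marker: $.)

Yes

FIRST(λ) = { λ } and FIRST(x stmts) = { x }.
The first alternative is nullable and FOLLOW(rest) = { f, k, m, q, x } shares x with FIRST of the second — conflict.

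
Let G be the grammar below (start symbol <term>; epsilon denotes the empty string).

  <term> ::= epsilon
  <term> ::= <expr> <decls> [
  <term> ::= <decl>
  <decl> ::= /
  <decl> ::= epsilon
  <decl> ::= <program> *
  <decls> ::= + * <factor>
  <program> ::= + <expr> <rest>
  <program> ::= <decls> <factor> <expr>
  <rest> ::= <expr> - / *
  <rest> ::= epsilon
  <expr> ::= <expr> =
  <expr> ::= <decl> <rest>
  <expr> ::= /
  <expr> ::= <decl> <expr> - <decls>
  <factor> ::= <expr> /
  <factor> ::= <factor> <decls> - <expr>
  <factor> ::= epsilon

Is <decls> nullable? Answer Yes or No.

Nullable nonterminals: <decl>, <expr>, <factor>, <rest>, <term>.
No production of <decls> has an RHS whose symbols are all nullable, so <decls> is not nullable.

No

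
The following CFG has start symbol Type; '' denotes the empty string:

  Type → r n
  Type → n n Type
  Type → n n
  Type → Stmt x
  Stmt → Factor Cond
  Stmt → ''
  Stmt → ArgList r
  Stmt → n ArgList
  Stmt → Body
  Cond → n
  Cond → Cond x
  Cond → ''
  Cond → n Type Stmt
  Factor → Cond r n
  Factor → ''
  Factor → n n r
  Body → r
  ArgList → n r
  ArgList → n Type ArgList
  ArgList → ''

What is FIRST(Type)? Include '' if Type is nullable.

Type → r n contributes {r}.
Type → n n Type contributes {n}.
Type → n n contributes {n}.
From Type → Stmt x: Stmt nullable, take FIRST(Stmt) ∪ {x} = { n, r, x }.
Union: FIRST(Type) = { n, r, x }.

{ n, r, x }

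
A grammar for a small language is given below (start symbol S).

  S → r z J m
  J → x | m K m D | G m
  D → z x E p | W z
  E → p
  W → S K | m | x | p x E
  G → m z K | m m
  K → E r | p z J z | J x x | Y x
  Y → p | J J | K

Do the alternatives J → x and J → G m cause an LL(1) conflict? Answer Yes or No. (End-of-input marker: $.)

FIRST(x) = { x } and FIRST(G m) = { m }.
The FIRST sets are disjoint and neither alternative is nullable — no conflict.

No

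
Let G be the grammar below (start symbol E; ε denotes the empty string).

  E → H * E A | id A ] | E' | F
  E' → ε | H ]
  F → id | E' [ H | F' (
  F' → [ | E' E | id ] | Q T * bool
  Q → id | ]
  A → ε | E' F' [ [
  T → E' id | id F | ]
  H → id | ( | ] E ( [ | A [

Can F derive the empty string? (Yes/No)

Nullable nonterminals: A, E, E', F'.
No production of F has an RHS whose symbols are all nullable, so F is not nullable.

No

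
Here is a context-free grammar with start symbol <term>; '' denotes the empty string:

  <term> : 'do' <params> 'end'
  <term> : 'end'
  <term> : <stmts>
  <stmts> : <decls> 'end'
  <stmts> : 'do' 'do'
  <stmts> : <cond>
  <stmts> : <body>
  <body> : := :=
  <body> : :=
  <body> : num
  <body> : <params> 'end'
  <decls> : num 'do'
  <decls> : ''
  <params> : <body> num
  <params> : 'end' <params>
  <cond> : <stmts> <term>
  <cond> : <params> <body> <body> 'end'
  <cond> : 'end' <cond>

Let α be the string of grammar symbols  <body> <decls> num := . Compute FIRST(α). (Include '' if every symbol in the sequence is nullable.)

{ 'end', :=, num }

Add FIRST(<body>) = { 'end', :=, num }; <body> is not nullable, stop.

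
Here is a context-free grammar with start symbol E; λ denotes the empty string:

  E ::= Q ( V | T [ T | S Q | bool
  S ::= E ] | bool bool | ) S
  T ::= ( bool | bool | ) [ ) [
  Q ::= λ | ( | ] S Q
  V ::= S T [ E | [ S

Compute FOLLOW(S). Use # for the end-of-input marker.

{ #, (, ), ], bool }

In E ::= S Q: add FIRST(Q)\{λ} = { (, ] }.
  Since Q is nullable, also add FOLLOW(E) = { #, ] }.
In S ::= ) S: S is at the end, add FOLLOW(S) = { #, (, ), ], bool }.
In Q ::= ] S Q: add FIRST(Q)\{λ} = { (, ] }.
  Since Q is nullable, also add FOLLOW(Q) = { #, (, ] }.
In V ::= S T [ E: add FIRST(T [ E) = { (, ), bool }.
In V ::= [ S: S is at the end, add FOLLOW(V) = { #, ] }.
Union: FOLLOW(S) = { #, (, ), ], bool }.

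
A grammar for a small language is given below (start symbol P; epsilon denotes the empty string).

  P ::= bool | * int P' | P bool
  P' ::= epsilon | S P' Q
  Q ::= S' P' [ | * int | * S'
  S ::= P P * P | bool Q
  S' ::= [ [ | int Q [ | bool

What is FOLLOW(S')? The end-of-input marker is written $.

In Q ::= S' P' [: add FIRST(P' [) = { *, [, bool }.
In Q ::= * S': S' is at the end, add FOLLOW(Q) = { $, *, [, bool, int }.
Union: FOLLOW(S') = { $, *, [, bool, int }.

{ $, *, [, bool, int }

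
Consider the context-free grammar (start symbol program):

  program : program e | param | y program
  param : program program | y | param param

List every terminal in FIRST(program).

{ y }

From program : program e: add FIRST(program) = { y }.
From program : param: add FIRST(param) = { y }.
program : y program contributes {y}.
Union: FIRST(program) = { y }.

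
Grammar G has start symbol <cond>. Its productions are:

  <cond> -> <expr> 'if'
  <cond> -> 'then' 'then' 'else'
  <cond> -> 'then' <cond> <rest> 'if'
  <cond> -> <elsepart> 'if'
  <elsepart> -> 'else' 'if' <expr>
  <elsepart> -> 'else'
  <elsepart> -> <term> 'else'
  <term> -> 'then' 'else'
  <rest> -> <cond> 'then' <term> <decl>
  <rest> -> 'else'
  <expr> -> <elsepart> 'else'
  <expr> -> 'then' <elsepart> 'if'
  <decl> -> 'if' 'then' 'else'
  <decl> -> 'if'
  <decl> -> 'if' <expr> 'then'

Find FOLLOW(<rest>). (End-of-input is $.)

{ 'if' }

In <cond> -> 'then' <cond> <rest> 'if': add FIRST('if') = { 'if' }.
Union: FOLLOW(<rest>) = { 'if' }.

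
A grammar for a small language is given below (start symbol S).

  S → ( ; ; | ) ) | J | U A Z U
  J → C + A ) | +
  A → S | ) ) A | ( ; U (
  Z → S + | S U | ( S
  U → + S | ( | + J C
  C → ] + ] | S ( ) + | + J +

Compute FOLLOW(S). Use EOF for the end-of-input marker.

{ EOF, (, ), +, ] }

S is the start symbol, so EOF ∈ FOLLOW(S).
In A → S: S is at the end, add FOLLOW(A) = { (, ), +, ] }.
In Z → S +: add FIRST(+) = { + }.
In Z → S U: add FIRST(U) = { (, + }.
In Z → ( S: S is at the end, add FOLLOW(Z) = { (, + }.
In U → + S: S is at the end, add FOLLOW(U) = { EOF, (, ), +, ] }.
In C → S ( ) +: add FIRST(( ) +) = { ( }.
Union: FOLLOW(S) = { EOF, (, ), +, ] }.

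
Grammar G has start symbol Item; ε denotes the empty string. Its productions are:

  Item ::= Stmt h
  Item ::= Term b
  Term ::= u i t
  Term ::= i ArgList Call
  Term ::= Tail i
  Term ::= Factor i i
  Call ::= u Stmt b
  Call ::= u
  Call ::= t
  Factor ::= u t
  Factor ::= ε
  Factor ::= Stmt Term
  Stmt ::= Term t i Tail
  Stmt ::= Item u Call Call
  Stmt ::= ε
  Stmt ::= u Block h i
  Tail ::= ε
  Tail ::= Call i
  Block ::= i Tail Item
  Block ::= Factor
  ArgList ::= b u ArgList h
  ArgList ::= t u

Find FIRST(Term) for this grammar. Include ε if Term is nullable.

{ h, i, t, u }

Term ::= u i t contributes {u}.
Term ::= i ArgList Call contributes {i}.
From Term ::= Tail i: Tail nullable, take FIRST(Tail) ∪ {i} = { i, t, u }.
From Term ::= Factor i i: Factor nullable, take FIRST(Factor) ∪ {i} = { h, i, t, u }.
Union: FIRST(Term) = { h, i, t, u }.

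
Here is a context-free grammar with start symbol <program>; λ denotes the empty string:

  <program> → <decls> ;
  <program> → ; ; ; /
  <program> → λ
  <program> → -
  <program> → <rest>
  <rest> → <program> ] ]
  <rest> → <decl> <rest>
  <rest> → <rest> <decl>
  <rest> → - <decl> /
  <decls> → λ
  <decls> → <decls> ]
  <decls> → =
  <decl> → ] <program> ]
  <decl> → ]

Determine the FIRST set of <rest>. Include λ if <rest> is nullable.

From <rest> → <program> ] ]: <program> nullable, take FIRST(<program>) ∪ {]} = { -, ;, =, ] }.
From <rest> → <decl> <rest>: add FIRST(<decl>) = { ] }.
From <rest> → <rest> <decl>: add FIRST(<rest>) = { -, ;, =, ] }.
<rest> → - <decl> / contributes {-}.
Union: FIRST(<rest>) = { -, ;, =, ] }.

{ -, ;, =, ] }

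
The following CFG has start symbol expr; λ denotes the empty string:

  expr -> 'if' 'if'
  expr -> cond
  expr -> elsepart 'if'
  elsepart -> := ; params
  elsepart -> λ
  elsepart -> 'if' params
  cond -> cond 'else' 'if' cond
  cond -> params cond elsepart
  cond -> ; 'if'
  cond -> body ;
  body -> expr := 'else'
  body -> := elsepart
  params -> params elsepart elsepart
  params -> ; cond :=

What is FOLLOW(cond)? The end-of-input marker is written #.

{ #, 'else', 'if', := }

In expr -> cond: cond is at the end, add FOLLOW(expr) = { #, := }.
In cond -> cond 'else' 'if' cond: add FIRST('else' 'if' cond) = { 'else' }.
In cond -> cond 'else' 'if' cond: cond is at the end, add FOLLOW(cond) = { #, 'else', 'if', := }.
In cond -> params cond elsepart: add FIRST(elsepart)\{λ} = { 'if', := }.
  Since elsepart is nullable, also add FOLLOW(cond) = { #, 'else', 'if', := }.
In params -> ; cond :=: add FIRST(:=) = { := }.
Union: FOLLOW(cond) = { #, 'else', 'if', := }.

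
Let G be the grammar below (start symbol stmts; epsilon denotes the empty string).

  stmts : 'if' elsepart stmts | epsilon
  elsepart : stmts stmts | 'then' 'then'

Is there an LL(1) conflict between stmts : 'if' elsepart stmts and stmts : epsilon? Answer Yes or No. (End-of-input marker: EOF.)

Yes

FIRST('if' elsepart stmts) = { 'if' } and FIRST(epsilon) = { epsilon }.
The second alternative is nullable and FOLLOW(stmts) = { EOF, 'if' } shares 'if' with FIRST of the first — conflict.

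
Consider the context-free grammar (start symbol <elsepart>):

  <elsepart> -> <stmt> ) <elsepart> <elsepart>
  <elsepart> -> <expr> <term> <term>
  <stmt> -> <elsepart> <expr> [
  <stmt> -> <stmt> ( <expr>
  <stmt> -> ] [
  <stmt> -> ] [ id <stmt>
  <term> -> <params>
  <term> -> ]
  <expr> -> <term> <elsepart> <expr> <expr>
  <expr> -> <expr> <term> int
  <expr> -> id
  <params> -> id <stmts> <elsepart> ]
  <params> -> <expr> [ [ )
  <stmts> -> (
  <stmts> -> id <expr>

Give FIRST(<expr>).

From <expr> -> <term> <elsepart> <expr> <expr>: add FIRST(<term>) = { ], id }.
From <expr> -> <expr> <term> int: add FIRST(<expr>) = { ], id }.
<expr> -> id contributes {id}.
Union: FIRST(<expr>) = { ], id }.

{ ], id }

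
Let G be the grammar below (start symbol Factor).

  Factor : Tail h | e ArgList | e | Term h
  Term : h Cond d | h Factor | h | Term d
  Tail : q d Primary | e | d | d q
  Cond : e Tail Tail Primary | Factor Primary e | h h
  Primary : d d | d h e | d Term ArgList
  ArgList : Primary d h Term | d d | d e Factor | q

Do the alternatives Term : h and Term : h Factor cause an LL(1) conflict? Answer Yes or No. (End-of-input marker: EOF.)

Yes

FIRST(h) = { h } and FIRST(h Factor) = { h }.
Both contain h, so the two alternatives are not disjoint — LL(1) conflict.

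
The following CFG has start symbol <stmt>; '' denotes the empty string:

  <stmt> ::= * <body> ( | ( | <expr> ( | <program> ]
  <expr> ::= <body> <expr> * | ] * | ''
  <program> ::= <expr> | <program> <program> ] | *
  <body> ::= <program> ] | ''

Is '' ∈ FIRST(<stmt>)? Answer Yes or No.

Nullable nonterminals: <body>, <expr>, <program>.
No production of <stmt> has an RHS whose symbols are all nullable, so <stmt> is not nullable.

No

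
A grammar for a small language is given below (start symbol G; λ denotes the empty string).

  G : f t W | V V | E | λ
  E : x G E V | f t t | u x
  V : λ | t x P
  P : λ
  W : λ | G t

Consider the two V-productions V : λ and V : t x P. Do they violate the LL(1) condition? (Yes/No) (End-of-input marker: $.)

Yes

FIRST(λ) = { λ } and FIRST(t x P) = { t }.
The first alternative is nullable and FOLLOW(V) = { $, f, t, u, x } shares t with FIRST of the second — conflict.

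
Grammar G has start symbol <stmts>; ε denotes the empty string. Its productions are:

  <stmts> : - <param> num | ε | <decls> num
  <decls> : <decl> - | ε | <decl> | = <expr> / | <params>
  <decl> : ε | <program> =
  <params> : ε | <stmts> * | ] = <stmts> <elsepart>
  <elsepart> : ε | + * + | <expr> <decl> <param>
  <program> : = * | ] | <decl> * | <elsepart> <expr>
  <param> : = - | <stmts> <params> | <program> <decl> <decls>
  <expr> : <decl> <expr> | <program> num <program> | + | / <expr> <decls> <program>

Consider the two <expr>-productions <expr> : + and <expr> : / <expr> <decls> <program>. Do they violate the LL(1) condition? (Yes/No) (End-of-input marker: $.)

FIRST(+) = { + } and FIRST(/ <expr> <decls> <program>) = { / }.
The FIRST sets are disjoint and neither alternative is nullable — no conflict.

No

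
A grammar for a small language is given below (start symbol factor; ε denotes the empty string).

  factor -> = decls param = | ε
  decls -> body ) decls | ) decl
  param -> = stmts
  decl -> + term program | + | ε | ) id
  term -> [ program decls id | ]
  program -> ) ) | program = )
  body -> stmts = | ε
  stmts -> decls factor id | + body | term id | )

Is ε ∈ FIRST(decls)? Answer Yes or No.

Nullable nonterminals: body, decl, factor.
No production of decls has an RHS whose symbols are all nullable, so decls is not nullable.

No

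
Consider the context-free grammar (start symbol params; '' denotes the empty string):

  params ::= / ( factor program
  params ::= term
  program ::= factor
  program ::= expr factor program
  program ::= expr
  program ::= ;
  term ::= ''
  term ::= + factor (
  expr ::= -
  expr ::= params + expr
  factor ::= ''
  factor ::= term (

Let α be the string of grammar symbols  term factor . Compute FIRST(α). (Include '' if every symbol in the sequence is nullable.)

{ (, +, '' }

Add FIRST(term)\{''} = { + }; term is nullable, continue.
Add FIRST(factor)\{''} = { (, + }; factor is nullable, continue.
Every symbol is nullable, so include ''.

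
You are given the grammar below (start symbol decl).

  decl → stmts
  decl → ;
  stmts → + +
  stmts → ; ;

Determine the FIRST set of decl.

{ +, ; }

From decl → stmts: add FIRST(stmts) = { +, ; }.
decl → ; contributes {;}.
Union: FIRST(decl) = { +, ; }.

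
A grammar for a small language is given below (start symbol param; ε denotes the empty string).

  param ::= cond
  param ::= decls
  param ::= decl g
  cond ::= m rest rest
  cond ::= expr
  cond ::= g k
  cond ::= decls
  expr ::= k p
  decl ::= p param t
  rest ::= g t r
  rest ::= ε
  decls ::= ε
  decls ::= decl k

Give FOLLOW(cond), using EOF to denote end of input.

{ EOF, t }

In param ::= cond: cond is at the end, add FOLLOW(param) = { EOF, t }.
Union: FOLLOW(cond) = { EOF, t }.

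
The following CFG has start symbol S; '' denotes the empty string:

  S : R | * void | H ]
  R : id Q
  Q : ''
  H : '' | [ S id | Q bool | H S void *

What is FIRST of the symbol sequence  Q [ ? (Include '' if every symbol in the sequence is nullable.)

{ [ }

Add FIRST(Q)\{''} = {  }; Q is nullable, continue.
[ is a terminal; add {[} and stop.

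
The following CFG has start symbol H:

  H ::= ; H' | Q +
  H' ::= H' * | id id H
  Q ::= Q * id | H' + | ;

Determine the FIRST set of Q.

{ ;, id }

From Q ::= Q * id: add FIRST(Q) = { ;, id }.
From Q ::= H' +: add FIRST(H') = { id }.
Q ::= ; contributes {;}.
Union: FIRST(Q) = { ;, id }.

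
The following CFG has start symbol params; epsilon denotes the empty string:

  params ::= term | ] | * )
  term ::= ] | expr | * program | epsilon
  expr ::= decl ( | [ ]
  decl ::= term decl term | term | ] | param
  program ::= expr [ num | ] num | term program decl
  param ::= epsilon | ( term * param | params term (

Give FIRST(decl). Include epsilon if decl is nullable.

{ (, *, [, ], epsilon }

From decl ::= term decl term: term, decl, term nullable, take FIRST(term) ∪ FIRST(decl) ∪ FIRST(term) = { (, *, [, ] }; also epsilon since the whole RHS is nullable.
From decl ::= term: add FIRST(term) = { (, *, [, ], epsilon } (including epsilon since term is nullable).
decl ::= ] contributes {]}.
From decl ::= param: add FIRST(param) = { (, *, [, ], epsilon } (including epsilon since param is nullable).
Union: FIRST(decl) = { (, *, [, ], epsilon }.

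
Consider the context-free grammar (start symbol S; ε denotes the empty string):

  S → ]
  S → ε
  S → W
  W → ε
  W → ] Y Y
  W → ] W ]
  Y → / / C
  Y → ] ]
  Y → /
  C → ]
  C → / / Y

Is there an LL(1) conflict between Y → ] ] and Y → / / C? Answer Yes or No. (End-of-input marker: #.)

FIRST(] ]) = { ] } and FIRST(/ / C) = { / }.
The FIRST sets are disjoint and neither alternative is nullable — no conflict.

No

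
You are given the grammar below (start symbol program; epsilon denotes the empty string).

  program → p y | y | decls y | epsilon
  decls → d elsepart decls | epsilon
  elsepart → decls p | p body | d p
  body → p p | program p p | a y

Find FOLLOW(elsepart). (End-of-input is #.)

In decls → d elsepart decls: add FIRST(decls)\{epsilon} = { d }.
  Since decls is nullable, also add FOLLOW(decls) = { p, y }.
Union: FOLLOW(elsepart) = { d, p, y }.

{ d, p, y }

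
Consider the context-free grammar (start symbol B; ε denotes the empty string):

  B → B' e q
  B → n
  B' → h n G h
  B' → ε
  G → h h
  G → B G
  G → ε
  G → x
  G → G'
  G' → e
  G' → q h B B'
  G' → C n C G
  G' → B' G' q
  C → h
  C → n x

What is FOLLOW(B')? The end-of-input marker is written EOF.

In B → B' e q: add FIRST(e q) = { e }.
In G' → q h B B': B' is at the end, add FOLLOW(G') = { h, q }.
In G' → B' G' q: add FIRST(G' q) = { e, h, n, q }.
Union: FOLLOW(B') = { e, h, n, q }.

{ e, h, n, q }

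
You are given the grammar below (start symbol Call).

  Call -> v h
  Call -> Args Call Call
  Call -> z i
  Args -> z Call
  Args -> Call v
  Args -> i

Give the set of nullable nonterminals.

{ } (none)

No nonterminal has an empty production or an RHS whose symbols are all nullable.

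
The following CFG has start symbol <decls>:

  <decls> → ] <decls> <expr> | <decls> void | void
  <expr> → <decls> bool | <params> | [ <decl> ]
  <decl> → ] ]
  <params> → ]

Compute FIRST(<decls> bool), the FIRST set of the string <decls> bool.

{ ], void }

Add FIRST(<decls>) = { ], void }; <decls> is not nullable, stop.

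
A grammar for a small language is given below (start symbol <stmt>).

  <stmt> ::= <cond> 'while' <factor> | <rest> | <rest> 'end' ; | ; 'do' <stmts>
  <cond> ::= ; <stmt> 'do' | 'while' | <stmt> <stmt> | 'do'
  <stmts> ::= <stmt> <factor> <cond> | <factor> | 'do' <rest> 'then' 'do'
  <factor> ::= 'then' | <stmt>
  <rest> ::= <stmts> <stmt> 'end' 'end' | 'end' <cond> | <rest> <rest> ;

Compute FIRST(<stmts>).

From <stmts> ::= <stmt> <factor> <cond>: add FIRST(<stmt>) = { 'do', 'end', 'then', 'while', ; }.
From <stmts> ::= <factor>: add FIRST(<factor>) = { 'do', 'end', 'then', 'while', ; }.
<stmts> ::= 'do' <rest> 'then' 'do' contributes {'do'}.
Union: FIRST(<stmts>) = { 'do', 'end', 'then', 'while', ; }.

{ 'do', 'end', 'then', 'while', ; }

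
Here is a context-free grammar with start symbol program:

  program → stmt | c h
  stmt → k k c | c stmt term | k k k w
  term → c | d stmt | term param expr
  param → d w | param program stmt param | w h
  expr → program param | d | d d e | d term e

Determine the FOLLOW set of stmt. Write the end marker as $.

In program → stmt: stmt is at the end, add FOLLOW(program) = { $, c, d, k, w }.
In stmt → c stmt term: add FIRST(term) = { c, d }.
In term → d stmt: stmt is at the end, add FOLLOW(term) = { $, c, d, e, k, w }.
In param → param program stmt param: add FIRST(param) = { d, w }.
Union: FOLLOW(stmt) = { $, c, d, e, k, w }.

{ $, c, d, e, k, w }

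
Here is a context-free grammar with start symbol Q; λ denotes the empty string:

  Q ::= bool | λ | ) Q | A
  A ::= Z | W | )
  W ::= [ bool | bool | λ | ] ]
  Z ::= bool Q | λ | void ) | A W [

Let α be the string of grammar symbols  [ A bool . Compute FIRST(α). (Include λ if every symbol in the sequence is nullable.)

{ [ }

[ is a terminal; add {[} and stop.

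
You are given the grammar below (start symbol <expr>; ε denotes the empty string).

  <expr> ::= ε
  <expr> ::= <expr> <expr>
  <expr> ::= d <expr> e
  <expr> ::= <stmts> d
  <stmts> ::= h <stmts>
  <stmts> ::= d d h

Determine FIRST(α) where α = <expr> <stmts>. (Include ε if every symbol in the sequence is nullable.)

Add FIRST(<expr>)\{ε} = { d, h }; <expr> is nullable, continue.
Add FIRST(<stmts>) = { d, h }; <stmts> is not nullable, stop.

{ d, h }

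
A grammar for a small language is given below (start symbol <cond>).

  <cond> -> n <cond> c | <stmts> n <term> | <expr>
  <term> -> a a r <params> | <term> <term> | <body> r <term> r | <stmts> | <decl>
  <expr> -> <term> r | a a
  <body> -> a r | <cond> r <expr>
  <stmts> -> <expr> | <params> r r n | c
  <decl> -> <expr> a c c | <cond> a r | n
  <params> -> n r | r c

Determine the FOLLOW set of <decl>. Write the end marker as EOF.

{ EOF, a, c, n, r }

In <term> -> <decl>: <decl> is at the end, add FOLLOW(<term>) = { EOF, a, c, n, r }.
Union: FOLLOW(<decl>) = { EOF, a, c, n, r }.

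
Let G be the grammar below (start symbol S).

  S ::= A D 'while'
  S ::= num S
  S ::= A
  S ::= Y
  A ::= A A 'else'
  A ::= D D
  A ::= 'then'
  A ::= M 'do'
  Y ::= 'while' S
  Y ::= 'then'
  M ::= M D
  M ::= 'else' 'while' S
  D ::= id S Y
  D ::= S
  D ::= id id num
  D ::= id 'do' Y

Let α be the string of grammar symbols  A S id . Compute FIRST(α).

{ 'else', 'then', 'while', id, num }

Add FIRST(A) = { 'else', 'then', 'while', id, num }; A is not nullable, stop.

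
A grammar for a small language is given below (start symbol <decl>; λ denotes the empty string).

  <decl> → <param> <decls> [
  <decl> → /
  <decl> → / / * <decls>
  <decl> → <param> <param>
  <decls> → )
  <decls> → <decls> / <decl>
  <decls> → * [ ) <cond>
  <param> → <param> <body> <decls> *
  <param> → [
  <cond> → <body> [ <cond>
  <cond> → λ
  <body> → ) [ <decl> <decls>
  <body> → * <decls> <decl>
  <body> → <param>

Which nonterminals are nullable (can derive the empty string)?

{ <cond> }

Directly nullable (have an λ-production): <cond>.
No other nonterminal has a production whose RHS symbols are all nullable.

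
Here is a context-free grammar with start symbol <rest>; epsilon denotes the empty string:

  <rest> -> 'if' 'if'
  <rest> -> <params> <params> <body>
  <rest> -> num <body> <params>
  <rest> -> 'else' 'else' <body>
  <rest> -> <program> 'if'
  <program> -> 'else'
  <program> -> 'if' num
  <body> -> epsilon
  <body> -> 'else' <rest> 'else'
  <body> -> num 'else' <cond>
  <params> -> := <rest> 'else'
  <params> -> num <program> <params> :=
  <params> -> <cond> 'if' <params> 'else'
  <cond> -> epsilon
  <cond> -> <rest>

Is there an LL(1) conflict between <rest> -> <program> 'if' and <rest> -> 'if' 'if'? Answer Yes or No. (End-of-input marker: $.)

FIRST(<program> 'if') = { 'else', 'if' } and FIRST('if' 'if') = { 'if' }.
Both contain 'if', so the two alternatives are not disjoint — LL(1) conflict.

Yes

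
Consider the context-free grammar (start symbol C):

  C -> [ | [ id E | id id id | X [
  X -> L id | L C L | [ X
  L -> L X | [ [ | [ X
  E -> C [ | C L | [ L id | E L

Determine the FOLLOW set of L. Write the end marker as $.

In X -> L id: add FIRST(id) = { id }.
In X -> L C L: add FIRST(C L) = { [, id }.
In X -> L C L: L is at the end, add FOLLOW(X) = { $, [, id }.
In L -> L X: add FIRST(X) = { [ }.
In E -> C L: L is at the end, add FOLLOW(E) = { $, [ }.
In E -> [ L id: add FIRST(id) = { id }.
In E -> E L: L is at the end, add FOLLOW(E) = { $, [ }.
Union: FOLLOW(L) = { $, [, id }.

{ $, [, id }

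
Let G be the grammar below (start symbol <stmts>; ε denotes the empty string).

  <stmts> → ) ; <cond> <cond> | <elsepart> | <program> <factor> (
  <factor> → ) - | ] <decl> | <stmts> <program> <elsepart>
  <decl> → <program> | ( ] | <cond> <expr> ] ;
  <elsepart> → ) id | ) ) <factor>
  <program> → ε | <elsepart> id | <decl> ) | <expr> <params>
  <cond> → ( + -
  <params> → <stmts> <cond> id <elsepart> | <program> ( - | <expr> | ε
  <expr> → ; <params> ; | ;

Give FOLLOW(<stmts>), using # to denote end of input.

<stmts> is the start symbol, so # ∈ FOLLOW(<stmts>).
In <factor> → <stmts> <program> <elsepart>: add FIRST(<program> <elsepart>) = { (, ), ; }.
In <params> → <stmts> <cond> id <elsepart>: add FIRST(<cond> id <elsepart>) = { ( }.
Union: FOLLOW(<stmts>) = { #, (, ), ; }.

{ #, (, ), ; }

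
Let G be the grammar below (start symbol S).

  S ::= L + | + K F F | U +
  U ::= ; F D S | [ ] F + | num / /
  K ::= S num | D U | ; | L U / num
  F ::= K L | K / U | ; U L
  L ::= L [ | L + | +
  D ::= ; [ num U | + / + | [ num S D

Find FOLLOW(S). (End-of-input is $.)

{ $, +, /, ;, [, num }

S is the start symbol, so $ ∈ FOLLOW(S).
In U ::= ; F D S: S is at the end, add FOLLOW(U) = { $, +, /, ;, [, num }.
In K ::= S num: add FIRST(num) = { num }.
In D ::= [ num S D: add FIRST(D) = { +, ;, [ }.
Union: FOLLOW(S) = { $, +, /, ;, [, num }.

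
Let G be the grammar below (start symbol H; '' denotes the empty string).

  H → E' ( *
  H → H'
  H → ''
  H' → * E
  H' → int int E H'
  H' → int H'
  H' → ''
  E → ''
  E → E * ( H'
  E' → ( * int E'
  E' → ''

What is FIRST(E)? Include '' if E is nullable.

E → '' contributes ''.
From E → E * ( H': E nullable, take FIRST(E) ∪ {*} = { * }.
Union: FIRST(E) = { *, '' }.

{ *, '' }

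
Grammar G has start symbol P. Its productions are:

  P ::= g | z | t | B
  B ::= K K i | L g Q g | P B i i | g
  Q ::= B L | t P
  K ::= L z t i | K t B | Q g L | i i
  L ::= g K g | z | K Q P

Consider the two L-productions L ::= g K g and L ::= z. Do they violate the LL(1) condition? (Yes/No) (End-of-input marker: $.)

No

FIRST(g K g) = { g } and FIRST(z) = { z }.
The FIRST sets are disjoint and neither alternative is nullable — no conflict.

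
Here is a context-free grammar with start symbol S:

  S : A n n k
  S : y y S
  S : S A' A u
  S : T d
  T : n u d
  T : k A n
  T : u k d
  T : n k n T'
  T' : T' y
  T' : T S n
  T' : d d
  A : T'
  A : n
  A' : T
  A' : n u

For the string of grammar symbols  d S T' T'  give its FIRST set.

d is a terminal; add {d} and stop.

{ d }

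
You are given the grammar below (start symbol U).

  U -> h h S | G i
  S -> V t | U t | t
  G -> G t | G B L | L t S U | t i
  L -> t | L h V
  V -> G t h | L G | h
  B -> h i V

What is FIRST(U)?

{ h, t }

U -> h h S contributes {h}.
From U -> G i: add FIRST(G) = { t }.
Union: FIRST(U) = { h, t }.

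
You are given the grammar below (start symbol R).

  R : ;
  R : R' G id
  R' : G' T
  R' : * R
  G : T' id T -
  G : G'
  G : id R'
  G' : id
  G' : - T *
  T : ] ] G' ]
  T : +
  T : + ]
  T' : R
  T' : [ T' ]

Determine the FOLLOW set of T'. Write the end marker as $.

In G : T' id T -: add FIRST(id T -) = { id }.
In T' : [ T' ]: add FIRST(]) = { ] }.
Union: FOLLOW(T') = { ], id }.

{ ], id }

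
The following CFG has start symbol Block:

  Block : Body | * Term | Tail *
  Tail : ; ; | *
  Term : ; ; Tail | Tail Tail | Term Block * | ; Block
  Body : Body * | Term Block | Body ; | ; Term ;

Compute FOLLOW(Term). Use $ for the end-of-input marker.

{ $, *, ; }

In Block : * Term: Term is at the end, add FOLLOW(Block) = { $, *, ; }.
In Term : Term Block *: add FIRST(Block *) = { *, ; }.
In Body : Term Block: add FIRST(Block) = { *, ; }.
In Body : ; Term ;: add FIRST(;) = { ; }.
Union: FOLLOW(Term) = { $, *, ; }.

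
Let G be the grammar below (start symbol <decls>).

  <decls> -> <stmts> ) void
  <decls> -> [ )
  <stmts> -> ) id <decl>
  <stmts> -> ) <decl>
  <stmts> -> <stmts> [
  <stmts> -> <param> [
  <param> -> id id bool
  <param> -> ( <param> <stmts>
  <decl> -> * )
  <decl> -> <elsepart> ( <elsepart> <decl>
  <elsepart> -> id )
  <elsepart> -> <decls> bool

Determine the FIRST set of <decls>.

{ (, ), [, id }

From <decls> -> <stmts> ) void: add FIRST(<stmts>) = { (, ), id }.
<decls> -> [ ) contributes {[}.
Union: FIRST(<decls>) = { (, ), [, id }.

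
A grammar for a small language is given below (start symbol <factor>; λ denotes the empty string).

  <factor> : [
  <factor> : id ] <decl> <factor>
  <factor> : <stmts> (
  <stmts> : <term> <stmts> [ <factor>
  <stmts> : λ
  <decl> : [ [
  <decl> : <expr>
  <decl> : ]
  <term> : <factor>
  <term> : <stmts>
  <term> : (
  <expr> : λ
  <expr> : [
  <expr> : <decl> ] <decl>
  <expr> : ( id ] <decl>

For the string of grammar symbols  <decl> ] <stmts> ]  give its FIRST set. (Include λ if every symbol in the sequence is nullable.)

Add FIRST(<decl>)\{λ} = { (, [, ] }; <decl> is nullable, continue.
] is a terminal; add {]} and stop.

{ (, [, ] }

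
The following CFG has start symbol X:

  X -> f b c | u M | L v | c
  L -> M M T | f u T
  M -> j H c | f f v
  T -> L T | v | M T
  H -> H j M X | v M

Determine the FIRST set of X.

{ c, f, j, u }

X -> f b c contributes {f}.
X -> u M contributes {u}.
From X -> L v: add FIRST(L) = { f, j }.
X -> c contributes {c}.
Union: FIRST(X) = { c, f, j, u }.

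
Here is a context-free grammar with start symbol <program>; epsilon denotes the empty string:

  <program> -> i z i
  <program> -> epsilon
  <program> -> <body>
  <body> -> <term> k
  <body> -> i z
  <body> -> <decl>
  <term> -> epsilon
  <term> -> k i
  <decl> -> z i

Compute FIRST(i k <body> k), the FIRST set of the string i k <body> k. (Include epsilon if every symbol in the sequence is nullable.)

{ i }

i is a terminal; add {i} and stop.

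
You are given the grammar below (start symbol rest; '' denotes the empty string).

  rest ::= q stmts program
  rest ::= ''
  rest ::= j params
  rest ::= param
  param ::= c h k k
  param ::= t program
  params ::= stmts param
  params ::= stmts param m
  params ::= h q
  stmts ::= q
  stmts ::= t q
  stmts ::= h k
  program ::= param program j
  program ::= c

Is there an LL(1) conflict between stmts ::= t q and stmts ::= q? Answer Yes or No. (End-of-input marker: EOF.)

No

FIRST(t q) = { t } and FIRST(q) = { q }.
The FIRST sets are disjoint and neither alternative is nullable — no conflict.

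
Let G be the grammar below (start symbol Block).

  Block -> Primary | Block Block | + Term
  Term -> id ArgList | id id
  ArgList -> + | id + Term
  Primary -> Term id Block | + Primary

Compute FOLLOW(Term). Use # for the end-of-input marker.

{ #, +, id }

In Block -> + Term: Term is at the end, add FOLLOW(Block) = { #, +, id }.
In ArgList -> id + Term: Term is at the end, add FOLLOW(ArgList) = { #, +, id }.
In Primary -> Term id Block: add FIRST(id Block) = { id }.
Union: FOLLOW(Term) = { #, +, id }.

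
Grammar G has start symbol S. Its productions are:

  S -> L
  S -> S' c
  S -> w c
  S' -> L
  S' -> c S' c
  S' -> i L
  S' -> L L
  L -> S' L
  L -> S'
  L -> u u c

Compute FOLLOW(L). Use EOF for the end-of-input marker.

{ EOF, c, i, u }

In S -> L: L is at the end, add FOLLOW(S) = { EOF }.
In S' -> L: L is at the end, add FOLLOW(S') = { EOF, c, i, u }.
In S' -> i L: L is at the end, add FOLLOW(S') = { EOF, c, i, u }.
In S' -> L L: add FIRST(L) = { c, i, u }.
In S' -> L L: L is at the end, add FOLLOW(S') = { EOF, c, i, u }.
In L -> S' L: L is at the end, add FOLLOW(L) = { EOF, c, i, u }.
Union: FOLLOW(L) = { EOF, c, i, u }.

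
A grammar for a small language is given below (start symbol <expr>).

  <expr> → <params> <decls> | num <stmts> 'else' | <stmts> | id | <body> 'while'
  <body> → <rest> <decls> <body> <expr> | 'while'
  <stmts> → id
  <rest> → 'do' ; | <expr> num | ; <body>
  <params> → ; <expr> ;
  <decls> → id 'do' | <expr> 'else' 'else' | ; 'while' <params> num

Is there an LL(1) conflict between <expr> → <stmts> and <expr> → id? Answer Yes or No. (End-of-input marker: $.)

FIRST(<stmts>) = { id } and FIRST(id) = { id }.
Both contain id, so the two alternatives are not disjoint — LL(1) conflict.

Yes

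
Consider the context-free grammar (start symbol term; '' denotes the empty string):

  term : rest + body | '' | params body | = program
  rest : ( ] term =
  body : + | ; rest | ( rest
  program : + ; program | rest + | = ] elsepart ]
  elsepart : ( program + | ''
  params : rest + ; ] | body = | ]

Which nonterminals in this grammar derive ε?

Directly nullable (have an ''-production): term, elsepart.
No other nonterminal has a production whose RHS symbols are all nullable.

{ elsepart, term }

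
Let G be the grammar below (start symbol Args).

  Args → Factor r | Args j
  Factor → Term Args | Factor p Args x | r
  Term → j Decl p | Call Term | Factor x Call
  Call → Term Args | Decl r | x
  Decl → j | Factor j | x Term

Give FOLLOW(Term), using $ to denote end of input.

In Factor → Term Args: add FIRST(Args) = { j, r, x }.
In Term → Call Term: Term is at the end, add FOLLOW(Term) = { j, p, r, x }.
In Call → Term Args: add FIRST(Args) = { j, r, x }.
In Decl → x Term: Term is at the end, add FOLLOW(Decl) = { p, r }.
Union: FOLLOW(Term) = { j, p, r, x }.

{ j, p, r, x }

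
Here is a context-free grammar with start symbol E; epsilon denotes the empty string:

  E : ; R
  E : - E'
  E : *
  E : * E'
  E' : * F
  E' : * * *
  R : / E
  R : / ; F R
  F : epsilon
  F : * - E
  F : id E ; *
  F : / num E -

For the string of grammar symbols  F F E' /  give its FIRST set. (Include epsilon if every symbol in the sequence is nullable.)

Add FIRST(F)\{epsilon} = { *, /, id }; F is nullable, continue.
Add FIRST(F)\{epsilon} = { *, /, id }; F is nullable, continue.
Add FIRST(E') = { * }; E' is not nullable, stop.

{ *, /, id }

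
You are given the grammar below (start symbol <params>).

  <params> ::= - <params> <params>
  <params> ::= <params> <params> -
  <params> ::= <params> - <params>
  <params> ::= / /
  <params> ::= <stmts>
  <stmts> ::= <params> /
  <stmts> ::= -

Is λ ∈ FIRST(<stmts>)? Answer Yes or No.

No nonterminal in this grammar is nullable.
No production of <stmts> has an RHS whose symbols are all nullable, so <stmts> is not nullable.

No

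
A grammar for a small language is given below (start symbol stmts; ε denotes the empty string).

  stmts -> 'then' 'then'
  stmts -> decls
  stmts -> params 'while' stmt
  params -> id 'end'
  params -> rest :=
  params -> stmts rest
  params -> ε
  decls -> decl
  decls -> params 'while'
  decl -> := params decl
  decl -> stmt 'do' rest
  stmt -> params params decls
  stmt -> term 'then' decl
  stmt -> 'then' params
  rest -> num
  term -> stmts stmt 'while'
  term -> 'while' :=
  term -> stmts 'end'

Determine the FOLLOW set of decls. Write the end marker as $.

In stmts -> decls: decls is at the end, add FOLLOW(stmts) = { $, 'end', 'then', 'while', :=, id, num }.
In stmt -> params params decls: decls is at the end, add FOLLOW(stmt) = { $, 'do', 'end', 'then', 'while', :=, id, num }.
Union: FOLLOW(decls) = { $, 'do', 'end', 'then', 'while', :=, id, num }.

{ $, 'do', 'end', 'then', 'while', :=, id, num }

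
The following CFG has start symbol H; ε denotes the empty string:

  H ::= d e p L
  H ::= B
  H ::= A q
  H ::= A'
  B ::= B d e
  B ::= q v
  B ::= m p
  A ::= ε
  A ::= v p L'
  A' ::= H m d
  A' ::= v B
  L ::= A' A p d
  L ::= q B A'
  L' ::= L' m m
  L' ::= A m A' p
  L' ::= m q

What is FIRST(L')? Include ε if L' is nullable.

From L' ::= L' m m: add FIRST(L') = { m, v }.
From L' ::= A m A' p: A nullable, take FIRST(A) ∪ {m} = { m, v }.
L' ::= m q contributes {m}.
Union: FIRST(L') = { m, v }.

{ m, v }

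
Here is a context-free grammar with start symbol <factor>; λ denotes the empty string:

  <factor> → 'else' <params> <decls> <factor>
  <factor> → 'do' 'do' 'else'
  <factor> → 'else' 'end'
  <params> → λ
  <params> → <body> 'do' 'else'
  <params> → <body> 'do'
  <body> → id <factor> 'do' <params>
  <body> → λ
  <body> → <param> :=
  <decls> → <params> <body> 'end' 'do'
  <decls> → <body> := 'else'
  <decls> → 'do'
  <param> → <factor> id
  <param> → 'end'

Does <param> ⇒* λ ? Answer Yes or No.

No

Nullable nonterminals: <body>, <params>.
No production of <param> has an RHS whose symbols are all nullable, so <param> is not nullable.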